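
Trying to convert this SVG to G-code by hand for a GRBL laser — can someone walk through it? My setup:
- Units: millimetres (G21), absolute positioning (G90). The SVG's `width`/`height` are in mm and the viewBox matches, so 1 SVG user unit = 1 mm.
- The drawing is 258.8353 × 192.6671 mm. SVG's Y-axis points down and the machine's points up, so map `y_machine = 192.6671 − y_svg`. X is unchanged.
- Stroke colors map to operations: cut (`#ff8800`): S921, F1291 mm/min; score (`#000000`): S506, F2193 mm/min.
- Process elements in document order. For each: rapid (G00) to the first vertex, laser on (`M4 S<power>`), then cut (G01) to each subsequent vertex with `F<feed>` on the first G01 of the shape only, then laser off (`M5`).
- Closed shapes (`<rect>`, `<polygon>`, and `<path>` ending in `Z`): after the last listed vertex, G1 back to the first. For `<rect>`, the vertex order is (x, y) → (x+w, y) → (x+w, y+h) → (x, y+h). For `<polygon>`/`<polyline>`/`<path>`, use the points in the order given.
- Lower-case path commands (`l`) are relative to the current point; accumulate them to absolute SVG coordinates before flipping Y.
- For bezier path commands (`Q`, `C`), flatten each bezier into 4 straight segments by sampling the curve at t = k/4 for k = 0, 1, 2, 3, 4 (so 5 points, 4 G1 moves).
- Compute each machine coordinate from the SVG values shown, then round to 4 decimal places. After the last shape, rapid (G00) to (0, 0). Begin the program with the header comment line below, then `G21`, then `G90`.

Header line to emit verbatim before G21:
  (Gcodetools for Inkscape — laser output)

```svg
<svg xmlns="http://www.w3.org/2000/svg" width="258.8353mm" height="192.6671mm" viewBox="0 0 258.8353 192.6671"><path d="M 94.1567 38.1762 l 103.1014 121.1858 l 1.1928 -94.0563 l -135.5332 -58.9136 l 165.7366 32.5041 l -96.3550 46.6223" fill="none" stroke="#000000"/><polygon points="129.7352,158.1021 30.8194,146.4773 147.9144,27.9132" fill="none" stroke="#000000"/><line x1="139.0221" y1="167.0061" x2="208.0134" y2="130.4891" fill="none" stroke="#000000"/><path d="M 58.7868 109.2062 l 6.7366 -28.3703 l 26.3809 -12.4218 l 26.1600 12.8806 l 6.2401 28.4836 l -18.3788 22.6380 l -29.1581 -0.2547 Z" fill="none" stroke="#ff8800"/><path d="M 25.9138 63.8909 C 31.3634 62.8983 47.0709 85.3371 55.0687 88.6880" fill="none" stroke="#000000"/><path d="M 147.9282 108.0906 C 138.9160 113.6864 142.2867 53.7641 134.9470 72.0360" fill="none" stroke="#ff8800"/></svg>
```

Since the viewBox matches the mm dimensions, user units are millimetres directly. The only transform is the Y-flip y_m = 192.6671 − y_svg.

Shape 1 is a open polyline drawn with `<path>`. Its stroke #000000 means score at S506, F2193. After flipping Y the toolpath is (94.1567,154.4909) → (197.2581,33.3051) → (198.4509,127.3614) → (62.9177,186.2750) → (228.6543,153.7709) → (132.2993,107.1486).

Shape 2 is a closed polygon drawn with `<polygon>`. Its stroke #000000 means score at S506, F2193. After flipping Y the toolpath is (129.7352,34.5650) → (30.8194,46.1898) → (147.9144,164.7539) → (129.7352,34.5650), returning to the start.

Shape 3 is a line segment drawn with `<line>`. Its stroke #000000 means score at S506, F2193. After flipping Y the toolpath is (139.0221,25.6610) → (208.0134,62.1780).

Shape 4 is a regular polygon drawn with `<path>`. Its stroke #ff8800 means cut at S921, F1291. After flipping Y the toolpath is (58.7868,83.4609) → (65.5234,111.8312) → (91.9043,124.2530) → (118.0643,111.3724) → (124.3044,82.8888) → (105.9256,60.2508) → (76.7675,60.5055) → (58.7868,83.4609), returning to the start.

Shape 5 is a cubic bezier drawn with `<path>`. Its stroke #000000 means score at S506, F2193. After flipping Y the toolpath is (25.9138,128.7762) → (31.6436,125.7916) → (39.5357,118.0065) → (47.9055,109.4069) → (55.0687,103.9791).

Shape 6 is a cubic bezier drawn with `<path>`. Its stroke #ff8800 means cut at S921, F1291. After flipping Y the toolpath is (147.9282,84.5765) → (143.1300,90.4188) → (140.8104,107.3573) → (138.8044,121.9191) → (134.9470,120.6311).

(Gcodetools for Inkscape — laser output)
G21
G90
G00 X94.1567 Y154.4909
M4 S506
G01 X197.2581 Y33.3051 F2193
G01 X198.4509 Y127.3614
G01 X62.9177 Y186.2750
G01 X228.6543 Y153.7709
G01 X132.2993 Y107.1486
M5
G00 X129.7352 Y34.5650
M4 S506
G01 X30.8194 Y46.1898 F2193
G01 X147.9144 Y164.7539
G01 X129.7352 Y34.5650
M5
G00 X139.0221 Y25.6610
M4 S506
G01 X208.0134 Y62.1780 F2193
M5
G00 X58.7868 Y83.4609
M4 S921
G01 X65.5234 Y111.8312 F1291
G01 X91.9043 Y124.2530
G01 X118.0643 Y111.3724
G01 X124.3044 Y82.8888
G01 X105.9256 Y60.2508
G01 X76.7675 Y60.5055
G01 X58.7868 Y83.4609
M5
G00 X25.9138 Y128.7762
M4 S506
G01 X31.6436 Y125.7916 F2193
G01 X39.5357 Y118.0065
G01 X47.9055 Y109.4069
G01 X55.0687 Y103.9791
M5
G00 X147.9282 Y84.5765
M4 S921
G01 X143.1300 Y90.4188 F1291
G01 X140.8104 Y107.3573
G01 X138.8044 Y121.9191
G01 X134.9470 Y120.6311
M5
G00 X0.0000 Y0.0000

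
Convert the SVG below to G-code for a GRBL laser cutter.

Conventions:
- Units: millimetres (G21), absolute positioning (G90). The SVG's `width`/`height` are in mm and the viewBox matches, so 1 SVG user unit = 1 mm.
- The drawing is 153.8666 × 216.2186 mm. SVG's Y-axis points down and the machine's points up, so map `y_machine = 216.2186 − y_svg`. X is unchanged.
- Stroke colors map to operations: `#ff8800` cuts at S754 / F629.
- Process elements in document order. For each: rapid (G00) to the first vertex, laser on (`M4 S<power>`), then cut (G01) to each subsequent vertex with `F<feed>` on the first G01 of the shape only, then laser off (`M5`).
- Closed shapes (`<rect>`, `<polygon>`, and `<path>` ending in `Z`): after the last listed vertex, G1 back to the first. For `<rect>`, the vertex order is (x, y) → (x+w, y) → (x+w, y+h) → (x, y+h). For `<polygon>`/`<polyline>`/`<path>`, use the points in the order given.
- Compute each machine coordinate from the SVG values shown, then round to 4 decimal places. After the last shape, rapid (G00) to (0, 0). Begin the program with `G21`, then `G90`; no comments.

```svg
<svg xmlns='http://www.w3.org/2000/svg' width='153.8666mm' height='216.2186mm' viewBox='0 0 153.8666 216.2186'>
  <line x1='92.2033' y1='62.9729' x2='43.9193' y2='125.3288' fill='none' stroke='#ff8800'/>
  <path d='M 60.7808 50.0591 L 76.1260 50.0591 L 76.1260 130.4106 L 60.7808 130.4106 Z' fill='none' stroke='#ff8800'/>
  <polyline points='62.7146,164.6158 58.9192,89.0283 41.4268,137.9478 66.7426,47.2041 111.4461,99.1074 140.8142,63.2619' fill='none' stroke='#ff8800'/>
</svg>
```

G21
G90
G00 X92.2033 Y153.2457
M4 S754
G01 X43.9193 Y90.8898 F629
M5
G00 X60.7808 Y166.1595
M4 S754
G01 X76.1260 Y166.1595 F629
G01 X76.1260 Y85.8080
G01 X60.7808 Y85.8080
G01 X60.7808 Y166.1595
M5
G00 X62.7146 Y51.6028
M4 S754
G01 X58.9192 Y127.1903 F629
G01 X41.4268 Y78.2708
G01 X66.7426 Y169.0145
G01 X111.4461 Y117.1112
G01 X140.8142 Y152.9567
M5
G00 X0.0000 Y0.0000

viewBox `0 0 153.8666 216.2186` with mm width/height → 1 unit = 1 mm. Flip: y_m = 216.2186 − y_svg.

**Shape 1** — `<line>` line segment, stroke `#ff8800` → cut (S754, F629). Machine vertices: (92.2033,153.2457) → (43.9193,90.8898). Open path.

**Shape 2** — `<path>` rectangle, stroke `#ff8800` → cut (S754, F629). Machine vertices: (60.7808,166.1595) → (76.1260,166.1595) → (76.1260,85.8080) → (60.7808,85.8080) → (60.7808,166.1595). Closed: final G1 returns to the first vertex.

**Shape 3** — `<polyline>` open polyline, stroke `#ff8800` → cut (S754, F629). Machine vertices: (62.7146,51.6028) → (58.9192,127.1903) → (41.4268,78.2708) → (66.7426,169.0145) → (111.4461,117.1112) → (140.8142,152.9567). Open path.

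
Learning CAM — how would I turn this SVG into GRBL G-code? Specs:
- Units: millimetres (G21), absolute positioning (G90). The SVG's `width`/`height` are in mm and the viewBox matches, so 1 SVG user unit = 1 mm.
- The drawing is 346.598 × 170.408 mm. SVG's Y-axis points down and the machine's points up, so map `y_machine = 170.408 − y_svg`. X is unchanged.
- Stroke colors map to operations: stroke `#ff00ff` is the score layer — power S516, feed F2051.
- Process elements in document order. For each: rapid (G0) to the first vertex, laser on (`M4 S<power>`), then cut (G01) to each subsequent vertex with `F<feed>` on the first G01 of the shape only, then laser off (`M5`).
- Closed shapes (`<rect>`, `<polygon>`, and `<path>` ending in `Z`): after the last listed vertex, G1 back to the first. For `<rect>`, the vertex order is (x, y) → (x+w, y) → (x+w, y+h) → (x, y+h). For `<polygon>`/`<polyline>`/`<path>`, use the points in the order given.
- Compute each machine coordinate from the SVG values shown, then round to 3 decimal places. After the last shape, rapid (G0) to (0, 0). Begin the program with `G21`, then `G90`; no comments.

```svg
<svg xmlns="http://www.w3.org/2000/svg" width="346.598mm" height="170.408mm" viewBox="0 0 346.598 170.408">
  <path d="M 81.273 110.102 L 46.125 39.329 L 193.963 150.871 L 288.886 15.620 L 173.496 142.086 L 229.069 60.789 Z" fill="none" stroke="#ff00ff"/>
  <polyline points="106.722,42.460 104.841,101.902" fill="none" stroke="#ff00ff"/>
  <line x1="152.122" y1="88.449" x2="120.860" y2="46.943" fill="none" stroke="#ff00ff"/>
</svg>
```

1 u = 1 mm; y_m = 170.408 − y.

[1] `<path>` closed polygon, #ff00ff→score S516 F2051: (81.273,60.306) → (46.125,131.079) → (193.963,19.537) → (288.886,154.788) → (173.496,28.322) → (229.069,109.619) → (81.273,60.306) (closed)

[2] `<polyline>` line segment, #ff00ff→score S516 F2051: (106.722,127.948) → (104.841,68.506)

[3] `<line>` line segment, #ff00ff→score S516 F2051: (152.122,81.959) → (120.860,123.465)

G21
G90
G0 X81.273 Y60.306
M4 S516
G01 X46.125 Y131.079 F2051
G01 X193.963 Y19.537
G01 X288.886 Y154.788
G01 X173.496 Y28.322
G01 X229.069 Y109.619
G01 X81.273 Y60.306
M5
G0 X106.722 Y127.948
M4 S516
G01 X104.841 Y68.506 F2051
M5
G0 X152.122 Y81.959
M4 S516
G01 X120.860 Y123.465 F2051
M5
G0 X0.000 Y0.000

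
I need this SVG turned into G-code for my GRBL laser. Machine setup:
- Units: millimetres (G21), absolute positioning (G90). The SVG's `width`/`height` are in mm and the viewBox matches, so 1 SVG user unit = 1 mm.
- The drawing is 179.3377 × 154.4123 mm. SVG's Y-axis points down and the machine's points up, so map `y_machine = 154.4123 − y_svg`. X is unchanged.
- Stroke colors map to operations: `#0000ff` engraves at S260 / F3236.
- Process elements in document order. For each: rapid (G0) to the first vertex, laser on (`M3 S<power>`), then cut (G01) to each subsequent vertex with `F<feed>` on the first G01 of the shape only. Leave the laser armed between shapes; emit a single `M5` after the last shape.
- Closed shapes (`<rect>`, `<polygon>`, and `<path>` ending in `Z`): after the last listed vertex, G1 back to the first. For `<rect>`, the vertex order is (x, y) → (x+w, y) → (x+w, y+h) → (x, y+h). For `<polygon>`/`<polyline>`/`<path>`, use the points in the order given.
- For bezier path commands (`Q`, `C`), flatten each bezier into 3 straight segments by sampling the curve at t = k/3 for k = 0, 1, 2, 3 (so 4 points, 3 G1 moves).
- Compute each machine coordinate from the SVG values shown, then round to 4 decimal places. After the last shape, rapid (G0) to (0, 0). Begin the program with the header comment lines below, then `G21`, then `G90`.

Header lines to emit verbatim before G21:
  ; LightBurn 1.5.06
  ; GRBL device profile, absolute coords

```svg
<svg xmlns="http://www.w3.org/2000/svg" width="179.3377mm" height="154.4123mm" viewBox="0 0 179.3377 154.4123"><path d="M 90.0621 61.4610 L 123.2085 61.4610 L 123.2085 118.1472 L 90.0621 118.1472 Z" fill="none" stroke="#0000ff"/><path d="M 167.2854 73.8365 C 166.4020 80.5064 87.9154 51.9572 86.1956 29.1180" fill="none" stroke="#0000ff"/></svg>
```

viewBox `0 0 179.3377 154.4123` with mm width/height → 1 unit = 1 mm. Flip: y_m = 154.4123 − y_svg.

**Shape 1** — `<path>` rectangle, stroke `#0000ff` → engrave (S260, F3236). Machine vertices: (90.0621,92.9513) → (123.2085,92.9513) → (123.2085,36.2651) → (90.0621,36.2651) → (90.0621,92.9513). Closed: final G1 returns to the first vertex.

**Shape 2** — `<path>` cubic bezier, stroke `#0000ff` → engrave (S260, F3236). Control points (SVG): P0=(167.2854,73.8365), P1=(166.4020,80.5064), P2=(87.9154,51.9572), P3=(86.1956,29.1180); sampled at t=k/3. Machine vertices: (167.2854,80.5758) → (146.2517,84.1297) → (107.7869,102.0677) → (86.1956,125.2943). Open path.

; LightBurn 1.5.06
; GRBL device profile, absolute coords
G21
G90
G0 X90.0621 Y92.9513
M3 S260
G01 X123.2085 Y92.9513 F3236
G01 X123.2085 Y36.2651
G01 X90.0621 Y36.2651
G01 X90.0621 Y92.9513
G0 X167.2854 Y80.5758
M3 S260
G01 X146.2517 Y84.1297 F3236
G01 X107.7869 Y102.0677
G01 X86.1956 Y125.2943
M5
G0 X0.0000 Y0.0000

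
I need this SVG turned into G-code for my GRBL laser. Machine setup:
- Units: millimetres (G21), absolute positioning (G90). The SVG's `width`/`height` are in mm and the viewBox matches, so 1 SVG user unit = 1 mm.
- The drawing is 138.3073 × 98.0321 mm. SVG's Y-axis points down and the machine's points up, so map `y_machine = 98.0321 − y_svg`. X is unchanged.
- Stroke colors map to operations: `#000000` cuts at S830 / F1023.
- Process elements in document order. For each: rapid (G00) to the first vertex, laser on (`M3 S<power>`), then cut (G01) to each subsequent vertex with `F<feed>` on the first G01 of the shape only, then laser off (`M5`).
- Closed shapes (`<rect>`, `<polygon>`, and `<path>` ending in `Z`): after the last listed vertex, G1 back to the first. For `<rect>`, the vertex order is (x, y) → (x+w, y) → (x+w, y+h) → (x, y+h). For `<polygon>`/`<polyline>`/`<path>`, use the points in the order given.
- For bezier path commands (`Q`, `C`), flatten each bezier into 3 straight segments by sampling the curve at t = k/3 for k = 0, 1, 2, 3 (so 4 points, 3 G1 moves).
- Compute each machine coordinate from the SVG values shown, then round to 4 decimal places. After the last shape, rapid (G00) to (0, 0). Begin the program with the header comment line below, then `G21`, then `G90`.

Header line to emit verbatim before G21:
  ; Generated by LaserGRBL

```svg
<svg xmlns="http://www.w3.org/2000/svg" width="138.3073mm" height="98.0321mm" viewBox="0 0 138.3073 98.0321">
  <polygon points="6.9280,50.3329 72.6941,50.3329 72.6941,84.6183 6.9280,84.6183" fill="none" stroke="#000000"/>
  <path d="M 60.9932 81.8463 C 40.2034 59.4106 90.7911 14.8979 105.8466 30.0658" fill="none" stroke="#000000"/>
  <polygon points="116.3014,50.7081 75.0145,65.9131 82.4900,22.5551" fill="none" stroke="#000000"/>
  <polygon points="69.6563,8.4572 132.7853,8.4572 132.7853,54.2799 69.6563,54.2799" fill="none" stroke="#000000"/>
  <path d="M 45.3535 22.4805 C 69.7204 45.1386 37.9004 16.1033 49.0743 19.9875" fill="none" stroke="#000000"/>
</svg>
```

Since the viewBox matches the mm dimensions, user units are millimetres directly. The only transform is the Y-flip y_m = 98.0321 − y_svg.

Shape 1 is a rectangle drawn with `<polygon>`. Its stroke #000000 means cut at S830, F1023. After flipping Y the toolpath is (6.9280,47.6992) → (72.6941,47.6992) → (72.6941,13.4138) → (6.9280,13.4138) → (6.9280,47.6992), returning to the start.

Shape 2 is a cubic bezier drawn with `<path>`. Its stroke #000000 means cut at S830, F1023. After flipping Y the toolpath is (60.9932,16.1858) → (60.0363,42.9524) → (82.9067,66.2687) → (105.8466,67.9663).

Shape 3 is a regular polygon drawn with `<polygon>`. Its stroke #000000 means cut at S830, F1023. After flipping Y the toolpath is (116.3014,47.3240) → (75.0145,32.1190) → (82.4900,75.4770) → (116.3014,47.3240), returning to the start.

Shape 4 is a rectangle drawn with `<polygon>`. Its stroke #000000 means cut at S830, F1023. After flipping Y the toolpath is (69.6563,89.5749) → (132.7853,89.5749) → (132.7853,43.7522) → (69.6563,43.7522) → (69.6563,89.5749), returning to the start.

Shape 5 is a cubic bezier drawn with `<path>`. Its stroke #000000 means cut at S830, F1023. After flipping Y the toolpath is (45.3535,75.5516) → (54.6648,66.9908) → (48.5583,74.0894) → (49.0743,78.0446).

; Generated by LaserGRBL
G21
G90
G00 X6.9280 Y47.6992
M3 S830
G01 X72.6941 Y47.6992 F1023
G01 X72.6941 Y13.4138
G01 X6.9280 Y13.4138
G01 X6.9280 Y47.6992
M5
G00 X60.9932 Y16.1858
M3 S830
G01 X60.0363 Y42.9524 F1023
G01 X82.9067 Y66.2687
G01 X105.8466 Y67.9663
M5
G00 X116.3014 Y47.3240
M3 S830
G01 X75.0145 Y32.1190 F1023
G01 X82.4900 Y75.4770
G01 X116.3014 Y47.3240
M5
G00 X69.6563 Y89.5749
M3 S830
G01 X132.7853 Y89.5749 F1023
G01 X132.7853 Y43.7522
G01 X69.6563 Y43.7522
G01 X69.6563 Y89.5749
M5
G00 X45.3535 Y75.5516
M3 S830
G01 X54.6648 Y66.9908 F1023
G01 X48.5583 Y74.0894
G01 X49.0743 Y78.0446
M5
G00 X0.0000 Y0.0000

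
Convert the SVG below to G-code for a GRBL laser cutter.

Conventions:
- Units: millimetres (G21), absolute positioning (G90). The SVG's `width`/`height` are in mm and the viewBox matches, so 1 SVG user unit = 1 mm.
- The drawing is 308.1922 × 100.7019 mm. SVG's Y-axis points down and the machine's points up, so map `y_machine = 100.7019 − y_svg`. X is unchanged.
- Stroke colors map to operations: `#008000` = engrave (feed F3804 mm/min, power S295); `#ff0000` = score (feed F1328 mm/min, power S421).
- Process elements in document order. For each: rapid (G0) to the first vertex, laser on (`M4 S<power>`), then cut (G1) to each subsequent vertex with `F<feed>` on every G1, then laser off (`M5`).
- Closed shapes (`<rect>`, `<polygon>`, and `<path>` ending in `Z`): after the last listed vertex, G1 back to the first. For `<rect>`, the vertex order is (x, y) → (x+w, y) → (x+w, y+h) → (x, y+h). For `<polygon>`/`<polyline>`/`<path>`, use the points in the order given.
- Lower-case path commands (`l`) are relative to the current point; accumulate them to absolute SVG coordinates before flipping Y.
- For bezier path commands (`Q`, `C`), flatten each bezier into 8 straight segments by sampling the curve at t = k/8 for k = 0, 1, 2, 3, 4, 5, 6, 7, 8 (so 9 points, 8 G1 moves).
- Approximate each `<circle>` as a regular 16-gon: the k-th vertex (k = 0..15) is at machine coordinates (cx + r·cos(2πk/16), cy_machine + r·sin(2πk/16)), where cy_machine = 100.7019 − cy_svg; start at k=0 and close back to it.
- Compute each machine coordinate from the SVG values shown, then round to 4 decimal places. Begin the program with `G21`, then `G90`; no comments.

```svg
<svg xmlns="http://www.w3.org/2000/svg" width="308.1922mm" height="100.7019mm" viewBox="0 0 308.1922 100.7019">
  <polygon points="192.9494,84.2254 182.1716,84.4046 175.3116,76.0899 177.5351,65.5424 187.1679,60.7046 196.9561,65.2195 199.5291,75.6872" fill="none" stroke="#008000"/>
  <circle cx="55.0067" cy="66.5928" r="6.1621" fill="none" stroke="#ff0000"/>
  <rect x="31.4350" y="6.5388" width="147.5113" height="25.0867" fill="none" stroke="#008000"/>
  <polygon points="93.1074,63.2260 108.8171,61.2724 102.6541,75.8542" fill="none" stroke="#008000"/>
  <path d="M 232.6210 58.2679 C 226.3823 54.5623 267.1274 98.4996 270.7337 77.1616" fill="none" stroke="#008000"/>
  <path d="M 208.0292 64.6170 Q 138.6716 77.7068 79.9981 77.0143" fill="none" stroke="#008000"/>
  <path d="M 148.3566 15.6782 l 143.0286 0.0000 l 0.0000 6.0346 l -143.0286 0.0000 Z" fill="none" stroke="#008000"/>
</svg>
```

viewBox `0 0 308.1922 100.7019` with mm width/height → 1 unit = 1 mm. Flip: y_m = 100.7019 − y_svg.

**Shape 1** — `<polygon>` regular polygon, stroke `#008000` → engrave (S295, F3804). Machine vertices: (192.9494,16.4765) → (182.1716,16.2973) → (175.3116,24.6120) → (177.5351,35.1595) → (187.1679,39.9973) → (196.9561,35.4824) → (199.5291,25.0147) → (192.9494,16.4765). Closed: final G1 returns to the first vertex.

**Shape 2** — `<circle>` circle, stroke `#ff0000` → score (S421, F1328). Machine vertices: (61.1688,34.1091) → (60.6997,36.4672) → (59.3640,38.4664) → (57.3648,39.8021) → (55.0067,40.2712) → (52.6486,39.8021) → (50.6494,38.4664) → (49.3137,36.4672) → (48.8446,34.1091) → (49.3137,31.7510) → (50.6494,29.7518) → (52.6486,28.4161) → (55.0067,27.9470) → (57.3648,28.4161) → (59.3640,29.7518) → (60.6997,31.7510) → (61.1688,34.1091). Closed: final G1 returns to the first vertex.

**Shape 3** — `<rect>` rectangle, stroke `#008000` → engrave (S295, F3804). Machine vertices: (31.4350,94.1631) → (178.9463,94.1631) → (178.9463,69.0764) → (31.4350,69.0764) → (31.4350,94.1631). Closed: final G1 returns to the first vertex.

**Shape 4** — `<polygon>` regular polygon, stroke `#008000` → engrave (S295, F3804). Machine vertices: (93.1074,37.4759) → (108.8171,39.4295) → (102.6541,24.8477) → (93.1074,37.4759). Closed: final G1 returns to the first vertex.

**Shape 5** — `<path>` cubic bezier, stroke `#008000` → engrave (S295, F3804). Control points (SVG): P0=(232.6210,58.2679), P1=(226.3823,54.5623), P2=(267.1274,98.4996), P3=(270.7337,77.1616); sampled at t=k/8. Machine vertices: (232.6210,42.4340) → (232.3196,41.8109) → (235.4370,38.0445) → (240.9876,32.4581) → (247.9855,26.3750) → (255.4448,21.1184) → (262.3799,18.0116) → (267.8048,18.3778) → (270.7337,23.5403). Open path.

**Shape 6** — `<path>` quadratic bezier, stroke `#008000` → engrave (S295, F3804). Control points (SVG): P0=(208.0292,64.6170), P1=(138.6716,77.7068), P2=(79.9981,77.0143); sampled at t=k/8. Machine vertices: (208.0292,36.0849) → (190.8567,33.0278) → (174.0182,30.4014) → (157.5135,28.2057) → (141.3426,26.4407) → (125.5057,25.1064) → (110.0026,24.2027) → (94.8334,23.7298) → (79.9981,23.6876). Open path.

**Shape 7** — `<path>` rectangle, stroke `#008000` → engrave (S295, F3804). Machine vertices: (148.3566,85.0237) → (291.3852,85.0237) → (291.3852,78.9891) → (148.3566,78.9891) → (148.3566,85.0237). Closed: final G1 returns to the first vertex.

G21
G90
G0 X192.9494 Y16.4765
M4 S295
G1 X182.1716 Y16.2973 F3804
G1 X175.3116 Y24.6120 F3804
G1 X177.5351 Y35.1595 F3804
G1 X187.1679 Y39.9973 F3804
G1 X196.9561 Y35.4824 F3804
G1 X199.5291 Y25.0147 F3804
G1 X192.9494 Y16.4765 F3804
M5
G0 X61.1688 Y34.1091
M4 S421
G1 X60.6997 Y36.4672 F1328
G1 X59.3640 Y38.4664 F1328
G1 X57.3648 Y39.8021 F1328
G1 X55.0067 Y40.2712 F1328
G1 X52.6486 Y39.8021 F1328
G1 X50.6494 Y38.4664 F1328
G1 X49.3137 Y36.4672 F1328
G1 X48.8446 Y34.1091 F1328
G1 X49.3137 Y31.7510 F1328
G1 X50.6494 Y29.7518 F1328
G1 X52.6486 Y28.4161 F1328
G1 X55.0067 Y27.9470 F1328
G1 X57.3648 Y28.4161 F1328
G1 X59.3640 Y29.7518 F1328
G1 X60.6997 Y31.7510 F1328
G1 X61.1688 Y34.1091 F1328
M5
G0 X31.4350 Y94.1631
M4 S295
G1 X178.9463 Y94.1631 F3804
G1 X178.9463 Y69.0764 F3804
G1 X31.4350 Y69.0764 F3804
G1 X31.4350 Y94.1631 F3804
M5
G0 X93.1074 Y37.4759
M4 S295
G1 X108.8171 Y39.4295 F3804
G1 X102.6541 Y24.8477 F3804
G1 X93.1074 Y37.4759 F3804
M5
G0 X232.6210 Y42.4340
M4 S295
G1 X232.3196 Y41.8109 F3804
G1 X235.4370 Y38.0445 F3804
G1 X240.9876 Y32.4581 F3804
G1 X247.9855 Y26.3750 F3804
G1 X255.4448 Y21.1184 F3804
G1 X262.3799 Y18.0116 F3804
G1 X267.8048 Y18.3778 F3804
G1 X270.7337 Y23.5403 F3804
M5
G0 X208.0292 Y36.0849
M4 S295
G1 X190.8567 Y33.0278 F3804
G1 X174.0182 Y30.4014 F3804
G1 X157.5135 Y28.2057 F3804
G1 X141.3426 Y26.4407 F3804
G1 X125.5057 Y25.1064 F3804
G1 X110.0026 Y24.2027 F3804
G1 X94.8334 Y23.7298 F3804
G1 X79.9981 Y23.6876 F3804
M5
G0 X148.3566 Y85.0237
M4 S295
G1 X291.3852 Y85.0237 F3804
G1 X291.3852 Y78.9891 F3804
G1 X148.3566 Y78.9891 F3804
G1 X148.3566 Y85.0237 F3804
M5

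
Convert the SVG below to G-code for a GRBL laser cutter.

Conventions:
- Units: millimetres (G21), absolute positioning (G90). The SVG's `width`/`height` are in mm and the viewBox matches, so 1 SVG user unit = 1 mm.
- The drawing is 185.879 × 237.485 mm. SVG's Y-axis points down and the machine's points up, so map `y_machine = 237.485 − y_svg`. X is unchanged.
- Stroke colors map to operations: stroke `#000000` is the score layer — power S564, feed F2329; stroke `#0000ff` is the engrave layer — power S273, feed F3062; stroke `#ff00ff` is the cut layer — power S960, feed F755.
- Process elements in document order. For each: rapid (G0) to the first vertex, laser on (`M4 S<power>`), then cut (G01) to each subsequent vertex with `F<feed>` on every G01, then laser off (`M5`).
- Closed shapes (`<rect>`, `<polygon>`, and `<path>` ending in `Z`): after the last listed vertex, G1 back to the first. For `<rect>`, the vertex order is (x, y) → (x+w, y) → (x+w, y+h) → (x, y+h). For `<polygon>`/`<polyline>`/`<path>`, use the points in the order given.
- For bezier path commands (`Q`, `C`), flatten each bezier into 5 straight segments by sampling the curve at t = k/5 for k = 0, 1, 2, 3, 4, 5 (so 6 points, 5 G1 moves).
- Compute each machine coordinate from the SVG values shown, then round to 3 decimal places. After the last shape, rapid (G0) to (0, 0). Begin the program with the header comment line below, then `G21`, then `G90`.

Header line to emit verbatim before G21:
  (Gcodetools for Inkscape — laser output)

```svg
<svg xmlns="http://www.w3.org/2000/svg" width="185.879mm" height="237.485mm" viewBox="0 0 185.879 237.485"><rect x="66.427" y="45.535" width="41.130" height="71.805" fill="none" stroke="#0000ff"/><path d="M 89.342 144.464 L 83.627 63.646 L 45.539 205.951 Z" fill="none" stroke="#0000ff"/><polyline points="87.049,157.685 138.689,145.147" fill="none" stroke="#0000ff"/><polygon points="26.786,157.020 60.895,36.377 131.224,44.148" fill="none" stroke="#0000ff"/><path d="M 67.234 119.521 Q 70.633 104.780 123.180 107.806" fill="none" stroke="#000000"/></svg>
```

1 u = 1 mm; y_m = 237.485 − y.

[1] `<rect>` rectangle, #0000ff→engrave S273 F3062: (66.427,191.950) → (107.557,191.950) → (107.557,120.145) → (66.427,120.145) → (66.427,191.950) (closed)

[2] `<path>` closed polygon, #0000ff→engrave S273 F3062: (89.342,93.021) → (83.627,173.839) → (45.539,31.534) → (89.342,93.021) (closed)

[3] `<polyline>` line segment, #0000ff→engrave S273 F3062: (87.049,79.800) → (138.689,92.338)

[4] `<polygon>` closed polygon, #0000ff→engrave S273 F3062: (26.786,80.465) → (60.895,201.108) → (131.224,193.337) → (26.786,80.465) (closed)

[5] `<path>` quadratic bezier, #000000→score S564 F2329: (67.234,117.964) → (70.560,123.150) → (77.817,126.914) → (89.006,129.257) → (104.127,130.179) → (123.180,129.679)

(Gcodetools for Inkscape — laser output)
G21
G90
G0 X66.427 Y191.950
M4 S273
G01 X107.557 Y191.950 F3062
G01 X107.557 Y120.145 F3062
G01 X66.427 Y120.145 F3062
G01 X66.427 Y191.950 F3062
M5
G0 X89.342 Y93.021
M4 S273
G01 X83.627 Y173.839 F3062
G01 X45.539 Y31.534 F3062
G01 X89.342 Y93.021 F3062
M5
G0 X87.049 Y79.800
M4 S273
G01 X138.689 Y92.338 F3062
M5
G0 X26.786 Y80.465
M4 S273
G01 X60.895 Y201.108 F3062
G01 X131.224 Y193.337 F3062
G01 X26.786 Y80.465 F3062
M5
G0 X67.234 Y117.964
M4 S564
G01 X70.560 Y123.150 F2329
G01 X77.817 Y126.914 F2329
G01 X89.006 Y129.257 F2329
G01 X104.127 Y130.179 F2329
G01 X123.180 Y129.679 F2329
M5
G0 X0.000 Y0.000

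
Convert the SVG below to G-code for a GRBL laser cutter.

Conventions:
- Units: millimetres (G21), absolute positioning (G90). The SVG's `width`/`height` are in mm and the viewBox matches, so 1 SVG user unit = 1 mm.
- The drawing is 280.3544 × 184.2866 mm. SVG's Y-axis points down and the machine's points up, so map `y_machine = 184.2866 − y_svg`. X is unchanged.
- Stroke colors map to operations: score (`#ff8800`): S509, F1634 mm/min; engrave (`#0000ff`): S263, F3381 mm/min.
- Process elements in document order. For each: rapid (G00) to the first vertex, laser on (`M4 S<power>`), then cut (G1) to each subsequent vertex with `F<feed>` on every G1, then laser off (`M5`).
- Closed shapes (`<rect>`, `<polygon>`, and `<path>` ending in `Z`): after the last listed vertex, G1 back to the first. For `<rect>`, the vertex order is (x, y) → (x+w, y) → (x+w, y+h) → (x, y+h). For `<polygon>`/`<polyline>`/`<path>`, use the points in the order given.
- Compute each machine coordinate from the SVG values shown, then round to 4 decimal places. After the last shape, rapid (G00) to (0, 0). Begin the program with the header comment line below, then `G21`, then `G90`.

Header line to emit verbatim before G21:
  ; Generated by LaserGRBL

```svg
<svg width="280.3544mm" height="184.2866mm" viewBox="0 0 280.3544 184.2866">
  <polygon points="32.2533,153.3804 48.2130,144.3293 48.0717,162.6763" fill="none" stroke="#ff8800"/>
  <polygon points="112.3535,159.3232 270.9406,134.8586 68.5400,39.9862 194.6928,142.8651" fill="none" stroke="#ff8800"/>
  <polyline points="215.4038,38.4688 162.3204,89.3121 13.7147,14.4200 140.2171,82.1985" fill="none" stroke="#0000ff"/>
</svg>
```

; Generated by LaserGRBL
G21
G90
G00 X32.2533 Y30.9062
M4 S509
G1 X48.2130 Y39.9573 F1634
G1 X48.0717 Y21.6103 F1634
G1 X32.2533 Y30.9062 F1634
M5
G00 X112.3535 Y24.9634
M4 S509
G1 X270.9406 Y49.4280 F1634
G1 X68.5400 Y144.3004 F1634
G1 X194.6928 Y41.4215 F1634
G1 X112.3535 Y24.9634 F1634
M5
G00 X215.4038 Y145.8178
M4 S263
G1 X162.3204 Y94.9745 F3381
G1 X13.7147 Y169.8666 F3381
G1 X140.2171 Y102.0881 F3381
M5
G00 X0.0000 Y0.0000

1 u = 1 mm; y_m = 184.2866 − y.

[1] `<polygon>` regular polygon, #ff8800→score S509 F1634: (32.2533,30.9062) → (48.2130,39.9573) → (48.0717,21.6103) → (32.2533,30.9062) (closed)

[2] `<polygon>` closed polygon, #ff8800→score S509 F1634: (112.3535,24.9634) → (270.9406,49.4280) → (68.5400,144.3004) → (194.6928,41.4215) → (112.3535,24.9634) (closed)

[3] `<polyline>` open polyline, #0000ff→engrave S263 F3381: (215.4038,145.8178) → (162.3204,94.9745) → (13.7147,169.8666) → (140.2171,102.0881)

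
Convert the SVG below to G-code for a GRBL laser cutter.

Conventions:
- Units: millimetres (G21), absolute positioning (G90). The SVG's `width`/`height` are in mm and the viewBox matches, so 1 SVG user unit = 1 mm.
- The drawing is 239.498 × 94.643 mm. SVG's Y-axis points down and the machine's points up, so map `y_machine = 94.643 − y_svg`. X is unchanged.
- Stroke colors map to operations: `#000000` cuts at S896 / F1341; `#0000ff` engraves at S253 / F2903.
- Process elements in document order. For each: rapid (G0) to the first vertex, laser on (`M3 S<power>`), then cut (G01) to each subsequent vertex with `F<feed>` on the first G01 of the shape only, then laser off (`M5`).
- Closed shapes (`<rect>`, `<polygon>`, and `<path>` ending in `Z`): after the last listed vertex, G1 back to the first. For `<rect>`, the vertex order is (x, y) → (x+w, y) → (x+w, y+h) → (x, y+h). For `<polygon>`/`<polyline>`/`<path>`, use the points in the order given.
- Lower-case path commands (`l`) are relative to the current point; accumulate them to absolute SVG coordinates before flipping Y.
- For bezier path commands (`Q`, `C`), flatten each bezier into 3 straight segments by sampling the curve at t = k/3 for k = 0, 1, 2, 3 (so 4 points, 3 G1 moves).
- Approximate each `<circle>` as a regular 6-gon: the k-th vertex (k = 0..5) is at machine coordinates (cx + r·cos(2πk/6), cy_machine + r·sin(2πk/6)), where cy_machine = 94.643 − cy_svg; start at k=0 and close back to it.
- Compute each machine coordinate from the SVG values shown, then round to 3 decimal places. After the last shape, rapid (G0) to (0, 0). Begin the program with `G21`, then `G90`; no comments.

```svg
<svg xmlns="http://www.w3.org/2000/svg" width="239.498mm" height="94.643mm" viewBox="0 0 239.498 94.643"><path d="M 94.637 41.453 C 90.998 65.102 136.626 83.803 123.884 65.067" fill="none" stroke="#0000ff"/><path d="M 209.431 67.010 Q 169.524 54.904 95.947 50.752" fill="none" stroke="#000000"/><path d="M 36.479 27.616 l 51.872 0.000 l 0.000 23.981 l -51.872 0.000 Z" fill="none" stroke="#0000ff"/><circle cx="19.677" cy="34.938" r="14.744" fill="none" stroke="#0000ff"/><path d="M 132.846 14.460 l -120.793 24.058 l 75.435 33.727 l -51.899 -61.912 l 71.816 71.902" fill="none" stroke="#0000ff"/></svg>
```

1 u = 1 mm; y_m = 94.643 − y.

[1] `<path>` cubic bezier, #0000ff→engrave S253 F2903: (94.637,53.190) → (103.434,32.394) → (121.156,22.116) → (123.884,29.576)

[2] `<path>` quadratic bezier, #000000→cut S896 F1341: (209.431,27.633) → (179.085,34.820) → (141.257,40.239) → (95.947,43.891)

[3] `<path>` rectangle, #0000ff→engrave S253 F2903: (36.479,67.027) → (88.351,67.027) → (88.351,43.046) → (36.479,43.046) → (36.479,67.027) (closed)

[4] `<circle>` circle, #0000ff→engrave S253 F2903: (34.421,59.705) → (27.049,72.474) → (12.305,72.474) → (4.933,59.705) → (12.305,46.936) → (27.049,46.936) → (34.421,59.705) (closed)

[5] `<path>` open polyline, #0000ff→engrave S253 F2903: (132.846,80.183) → (12.053,56.125) → (87.488,22.398) → (35.589,84.310) → (107.405,12.408)

G21
G90
G0 X94.637 Y53.190
M3 S253
G01 X103.434 Y32.394 F2903
G01 X121.156 Y22.116
G01 X123.884 Y29.576
M5
G0 X209.431 Y27.633
M3 S896
G01 X179.085 Y34.820 F1341
G01 X141.257 Y40.239
G01 X95.947 Y43.891
M5
G0 X36.479 Y67.027
M3 S253
G01 X88.351 Y67.027 F2903
G01 X88.351 Y43.046
G01 X36.479 Y43.046
G01 X36.479 Y67.027
M5
G0 X34.421 Y59.705
M3 S253
G01 X27.049 Y72.474 F2903
G01 X12.305 Y72.474
G01 X4.933 Y59.705
G01 X12.305 Y46.936
G01 X27.049 Y46.936
G01 X34.421 Y59.705
M5
G0 X132.846 Y80.183
M3 S253
G01 X12.053 Y56.125 F2903
G01 X87.488 Y22.398
G01 X35.589 Y84.310
G01 X107.405 Y12.408
M5
G0 X0.000 Y0.000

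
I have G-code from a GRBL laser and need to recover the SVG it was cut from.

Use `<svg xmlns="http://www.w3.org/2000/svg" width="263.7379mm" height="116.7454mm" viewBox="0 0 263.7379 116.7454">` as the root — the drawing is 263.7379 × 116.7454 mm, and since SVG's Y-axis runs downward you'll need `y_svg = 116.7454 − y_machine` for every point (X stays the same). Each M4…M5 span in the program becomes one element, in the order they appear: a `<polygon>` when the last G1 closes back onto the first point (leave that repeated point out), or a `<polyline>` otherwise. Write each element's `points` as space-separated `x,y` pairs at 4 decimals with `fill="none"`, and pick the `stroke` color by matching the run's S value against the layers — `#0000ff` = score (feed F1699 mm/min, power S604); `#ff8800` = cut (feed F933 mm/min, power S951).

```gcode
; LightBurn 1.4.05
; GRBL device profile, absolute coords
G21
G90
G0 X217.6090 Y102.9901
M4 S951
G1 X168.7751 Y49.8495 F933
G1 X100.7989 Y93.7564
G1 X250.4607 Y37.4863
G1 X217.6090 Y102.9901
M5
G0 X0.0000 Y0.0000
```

<svg xmlns="http://www.w3.org/2000/svg" width="263.7379mm" height="116.7454mm" viewBox="0 0 263.7379 116.7454">
  <polygon points="217.6090,13.7553 168.7751,66.8959 100.7989,22.9890 250.4607,79.2591" fill="none" stroke="#ff8800"/>
</svg>

Machine Y-up, SVG Y-down with viewBox height 116.7454, so y_svg = 116.7454 − y_machine; X carries over. Every run uses S951, so all elements get stroke `#ff8800` (cut).

Run 1: The run returns to its start, so emit a `<polygon>` with points (Y-flipped): 217.6090,13.7553 168.7751,66.8959 100.7989,22.9890 250.4607,79.2591.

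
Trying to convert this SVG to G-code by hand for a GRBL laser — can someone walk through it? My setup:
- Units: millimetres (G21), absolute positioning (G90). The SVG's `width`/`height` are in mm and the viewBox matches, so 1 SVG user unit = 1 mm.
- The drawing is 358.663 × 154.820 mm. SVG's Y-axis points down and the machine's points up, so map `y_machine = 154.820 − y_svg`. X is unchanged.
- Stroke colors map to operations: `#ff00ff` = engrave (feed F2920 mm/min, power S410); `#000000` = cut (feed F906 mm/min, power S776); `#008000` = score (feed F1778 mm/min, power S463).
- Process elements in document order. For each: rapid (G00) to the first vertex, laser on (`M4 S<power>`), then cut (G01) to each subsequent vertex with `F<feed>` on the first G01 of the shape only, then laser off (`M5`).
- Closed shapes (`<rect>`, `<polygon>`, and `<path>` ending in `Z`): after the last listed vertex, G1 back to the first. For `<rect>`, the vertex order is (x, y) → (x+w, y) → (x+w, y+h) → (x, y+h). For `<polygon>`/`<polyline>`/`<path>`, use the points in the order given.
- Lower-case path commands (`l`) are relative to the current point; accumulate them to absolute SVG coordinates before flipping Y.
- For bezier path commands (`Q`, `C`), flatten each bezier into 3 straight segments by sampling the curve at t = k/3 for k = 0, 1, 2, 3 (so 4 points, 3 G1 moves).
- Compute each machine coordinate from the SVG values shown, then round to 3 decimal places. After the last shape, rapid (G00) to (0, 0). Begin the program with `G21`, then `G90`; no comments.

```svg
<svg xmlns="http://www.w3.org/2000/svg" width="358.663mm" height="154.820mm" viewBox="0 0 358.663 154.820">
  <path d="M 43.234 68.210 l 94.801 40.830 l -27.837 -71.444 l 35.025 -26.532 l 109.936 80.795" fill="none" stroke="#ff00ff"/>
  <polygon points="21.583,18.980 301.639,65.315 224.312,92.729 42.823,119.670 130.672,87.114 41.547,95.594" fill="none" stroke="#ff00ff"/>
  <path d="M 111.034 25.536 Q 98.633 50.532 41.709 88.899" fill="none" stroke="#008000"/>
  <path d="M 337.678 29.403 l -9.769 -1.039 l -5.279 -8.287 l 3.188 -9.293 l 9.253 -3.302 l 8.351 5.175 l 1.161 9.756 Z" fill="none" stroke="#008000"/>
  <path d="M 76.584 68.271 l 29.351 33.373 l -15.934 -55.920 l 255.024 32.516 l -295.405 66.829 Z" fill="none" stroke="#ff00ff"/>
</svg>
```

Since the viewBox matches the mm dimensions, user units are millimetres directly. The only transform is the Y-flip y_m = 154.820 − y_svg.

Shape 1 is a open polyline drawn with `<path>`. Its stroke #ff00ff means engrave at S410, F2920. After flipping Y the toolpath is (43.234,86.610) → (138.035,45.780) → (110.198,117.224) → (145.223,143.756) → (255.159,62.961).

Shape 2 is a closed polygon drawn with `<polygon>`. Its stroke #ff00ff means engrave at S410, F2920. After flipping Y the toolpath is (21.583,135.840) → (301.639,89.505) → (224.312,62.091) → (42.823,35.150) → (130.672,67.706) → (41.547,59.226) → (21.583,135.840), returning to the start.

Shape 3 is a quadratic bezier drawn with `<path>`. Its stroke #008000 means score at S463, F1778. After flipping Y the toolpath is (111.034,129.284) → (97.820,111.134) → (74.711,90.013) → (41.709,65.921).

Shape 4 is a regular polygon drawn with `<path>`. Its stroke #008000 means score at S463, F1778. After flipping Y the toolpath is (337.678,125.417) → (327.909,126.456) → (322.630,134.743) → (325.818,144.036) → (335.071,147.338) → (343.422,142.163) → (344.583,132.407) → (337.678,125.417), returning to the start.

Shape 5 is a closed polygon drawn with `<path>`. Its stroke #ff00ff means engrave at S410, F2920. After flipping Y the toolpath is (76.584,86.549) → (105.935,53.176) → (90.001,109.096) → (345.025,76.580) → (49.620,9.751) → (76.584,86.549), returning to the start.

G21
G90
G00 X43.234 Y86.610
M4 S410
G01 X138.035 Y45.780 F2920
G01 X110.198 Y117.224
G01 X145.223 Y143.756
G01 X255.159 Y62.961
M5
G00 X21.583 Y135.840
M4 S410
G01 X301.639 Y89.505 F2920
G01 X224.312 Y62.091
G01 X42.823 Y35.150
G01 X130.672 Y67.706
G01 X41.547 Y59.226
G01 X21.583 Y135.840
M5
G00 X111.034 Y129.284
M4 S463
G01 X97.820 Y111.134 F1778
G01 X74.711 Y90.013
G01 X41.709 Y65.921
M5
G00 X337.678 Y125.417
M4 S463
G01 X327.909 Y126.456 F1778
G01 X322.630 Y134.743
G01 X325.818 Y144.036
G01 X335.071 Y147.338
G01 X343.422 Y142.163
G01 X344.583 Y132.407
G01 X337.678 Y125.417
M5
G00 X76.584 Y86.549
M4 S410
G01 X105.935 Y53.176 F2920
G01 X90.001 Y109.096
G01 X345.025 Y76.580
G01 X49.620 Y9.751
G01 X76.584 Y86.549
M5
G00 X0.000 Y0.000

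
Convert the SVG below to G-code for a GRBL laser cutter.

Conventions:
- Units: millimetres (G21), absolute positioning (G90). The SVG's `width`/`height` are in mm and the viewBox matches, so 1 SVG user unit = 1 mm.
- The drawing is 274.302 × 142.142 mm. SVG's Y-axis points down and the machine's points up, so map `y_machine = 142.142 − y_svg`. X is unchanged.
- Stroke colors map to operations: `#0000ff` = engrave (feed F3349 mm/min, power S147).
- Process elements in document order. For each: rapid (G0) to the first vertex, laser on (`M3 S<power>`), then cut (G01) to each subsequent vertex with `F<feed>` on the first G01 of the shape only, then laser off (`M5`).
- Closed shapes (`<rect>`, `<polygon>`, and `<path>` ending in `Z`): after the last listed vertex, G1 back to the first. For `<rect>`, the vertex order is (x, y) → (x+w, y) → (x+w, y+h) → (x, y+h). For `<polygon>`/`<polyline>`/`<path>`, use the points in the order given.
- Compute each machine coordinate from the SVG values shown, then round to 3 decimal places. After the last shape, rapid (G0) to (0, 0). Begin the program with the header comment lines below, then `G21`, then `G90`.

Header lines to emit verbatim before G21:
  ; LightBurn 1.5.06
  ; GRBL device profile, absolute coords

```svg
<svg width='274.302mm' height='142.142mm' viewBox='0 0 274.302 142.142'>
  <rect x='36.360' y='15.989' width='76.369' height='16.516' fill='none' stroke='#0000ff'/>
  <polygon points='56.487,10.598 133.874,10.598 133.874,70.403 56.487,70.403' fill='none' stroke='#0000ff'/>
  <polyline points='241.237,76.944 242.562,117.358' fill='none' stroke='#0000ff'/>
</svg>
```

Since the viewBox matches the mm dimensions, user units are millimetres directly. The only transform is the Y-flip y_m = 142.142 − y_svg.

Shape 1 is a rectangle drawn with `<rect>`. Its stroke #0000ff means engrave at S147, F3349. After flipping Y the toolpath is (36.360,126.153) → (112.729,126.153) → (112.729,109.637) → (36.360,109.637) → (36.360,126.153), returning to the start.

Shape 2 is a rectangle drawn with `<polygon>`. Its stroke #0000ff means engrave at S147, F3349. After flipping Y the toolpath is (56.487,131.544) → (133.874,131.544) → (133.874,71.739) → (56.487,71.739) → (56.487,131.544), returning to the start.

Shape 3 is a line segment drawn with `<polyline>`. Its stroke #0000ff means engrave at S147, F3349. After flipping Y the toolpath is (241.237,65.198) → (242.562,24.784).

; LightBurn 1.5.06
; GRBL device profile, absolute coords
G21
G90
G0 X36.360 Y126.153
M3 S147
G01 X112.729 Y126.153 F3349
G01 X112.729 Y109.637
G01 X36.360 Y109.637
G01 X36.360 Y126.153
M5
G0 X56.487 Y131.544
M3 S147
G01 X133.874 Y131.544 F3349
G01 X133.874 Y71.739
G01 X56.487 Y71.739
G01 X56.487 Y131.544
M5
G0 X241.237 Y65.198
M3 S147
G01 X242.562 Y24.784 F3349
M5
G0 X0.000 Y0.000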